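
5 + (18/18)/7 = 36/7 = 5.14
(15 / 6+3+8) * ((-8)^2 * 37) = 31968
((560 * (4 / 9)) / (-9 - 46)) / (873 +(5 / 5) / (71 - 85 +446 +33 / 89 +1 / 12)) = -206913728 / 39917366379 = -0.01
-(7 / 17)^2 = -49 / 289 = -0.17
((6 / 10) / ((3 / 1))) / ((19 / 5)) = 0.05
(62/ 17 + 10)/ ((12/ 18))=348/ 17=20.47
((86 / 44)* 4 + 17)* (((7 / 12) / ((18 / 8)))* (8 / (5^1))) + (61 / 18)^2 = 21.78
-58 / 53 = -1.09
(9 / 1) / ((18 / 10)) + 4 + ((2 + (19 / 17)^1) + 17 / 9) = 2143 / 153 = 14.01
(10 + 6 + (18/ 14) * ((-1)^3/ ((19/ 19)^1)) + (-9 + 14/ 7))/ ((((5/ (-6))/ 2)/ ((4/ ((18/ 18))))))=-2592/ 35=-74.06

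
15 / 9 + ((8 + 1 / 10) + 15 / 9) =343 / 30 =11.43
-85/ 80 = -17/ 16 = -1.06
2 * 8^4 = 8192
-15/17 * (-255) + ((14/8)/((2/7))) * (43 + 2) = 4005/8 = 500.62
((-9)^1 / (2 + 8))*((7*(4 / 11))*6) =-756 / 55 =-13.75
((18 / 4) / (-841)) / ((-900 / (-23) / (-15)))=69 / 33640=0.00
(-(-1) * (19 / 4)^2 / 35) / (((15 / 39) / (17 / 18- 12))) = -933907 / 50400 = -18.53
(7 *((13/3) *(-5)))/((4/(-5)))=2275/12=189.58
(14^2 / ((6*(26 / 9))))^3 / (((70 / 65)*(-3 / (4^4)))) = -19361664 / 169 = -114566.06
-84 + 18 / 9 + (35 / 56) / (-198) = -129893 / 1584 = -82.00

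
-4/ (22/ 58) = -116/ 11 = -10.55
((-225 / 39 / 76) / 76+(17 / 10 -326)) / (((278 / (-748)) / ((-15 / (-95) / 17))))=4017933711 / 495768520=8.10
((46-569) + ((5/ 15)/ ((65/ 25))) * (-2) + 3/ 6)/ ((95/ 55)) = -448525/ 1482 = -302.65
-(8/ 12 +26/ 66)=-35/ 33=-1.06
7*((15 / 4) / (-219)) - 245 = -71575 / 292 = -245.12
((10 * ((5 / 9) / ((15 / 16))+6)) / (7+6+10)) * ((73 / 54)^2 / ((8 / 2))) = 2371405 / 1810836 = 1.31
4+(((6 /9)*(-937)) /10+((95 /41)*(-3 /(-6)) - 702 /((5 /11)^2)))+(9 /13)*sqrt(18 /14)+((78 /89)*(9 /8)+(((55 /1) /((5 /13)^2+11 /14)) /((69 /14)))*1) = -3441.26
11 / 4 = 2.75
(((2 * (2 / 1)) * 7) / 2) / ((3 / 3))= 14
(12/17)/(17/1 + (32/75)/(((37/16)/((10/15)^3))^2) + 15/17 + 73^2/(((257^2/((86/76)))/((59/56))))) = 126244177207444800/3216641675517934387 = 0.04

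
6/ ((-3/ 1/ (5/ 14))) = -5/ 7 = -0.71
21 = 21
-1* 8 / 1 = -8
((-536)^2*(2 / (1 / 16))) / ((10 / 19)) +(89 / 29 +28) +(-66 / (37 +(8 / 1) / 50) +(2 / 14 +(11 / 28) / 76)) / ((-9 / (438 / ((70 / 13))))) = 715305553447351 / 40950320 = 17467642.58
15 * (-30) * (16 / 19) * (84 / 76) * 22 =-3326400 / 361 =-9214.40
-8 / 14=-4 / 7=-0.57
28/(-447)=-28/447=-0.06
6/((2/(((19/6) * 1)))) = 9.50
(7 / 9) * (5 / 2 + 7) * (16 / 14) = 76 / 9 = 8.44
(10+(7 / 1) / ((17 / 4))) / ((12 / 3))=99 / 34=2.91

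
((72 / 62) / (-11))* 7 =-0.74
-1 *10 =-10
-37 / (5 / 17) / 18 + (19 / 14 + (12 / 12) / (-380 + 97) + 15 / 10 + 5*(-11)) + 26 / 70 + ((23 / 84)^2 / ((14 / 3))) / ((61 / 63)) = -71558701379 / 1218077280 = -58.75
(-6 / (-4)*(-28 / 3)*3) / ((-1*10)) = 21 / 5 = 4.20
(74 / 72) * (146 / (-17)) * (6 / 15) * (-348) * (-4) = -4914.76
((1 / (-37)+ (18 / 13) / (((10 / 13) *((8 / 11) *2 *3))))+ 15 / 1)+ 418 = 1282821 / 2960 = 433.39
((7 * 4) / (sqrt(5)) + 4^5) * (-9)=-9216 - 252 * sqrt(5) / 5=-9328.70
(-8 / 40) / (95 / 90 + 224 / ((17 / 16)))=-306 / 324175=-0.00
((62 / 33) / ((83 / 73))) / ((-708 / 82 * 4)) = -92783 / 1939212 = -0.05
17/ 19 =0.89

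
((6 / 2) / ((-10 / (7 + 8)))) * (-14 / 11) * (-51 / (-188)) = 3213 / 2068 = 1.55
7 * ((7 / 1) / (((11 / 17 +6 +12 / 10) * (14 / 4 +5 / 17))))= 141610 / 86043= 1.65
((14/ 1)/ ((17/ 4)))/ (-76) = -14/ 323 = -0.04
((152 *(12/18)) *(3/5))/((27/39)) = 3952/45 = 87.82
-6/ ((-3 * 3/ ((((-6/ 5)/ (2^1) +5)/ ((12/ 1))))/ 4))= 44/ 45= 0.98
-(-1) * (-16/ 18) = -8/ 9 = -0.89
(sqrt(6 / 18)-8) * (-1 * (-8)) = -64 + 8 * sqrt(3) / 3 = -59.38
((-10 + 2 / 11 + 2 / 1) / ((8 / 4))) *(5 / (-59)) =215 / 649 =0.33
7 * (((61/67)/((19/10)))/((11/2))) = 0.61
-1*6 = -6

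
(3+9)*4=48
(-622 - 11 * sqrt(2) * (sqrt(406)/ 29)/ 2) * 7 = -4354 - 77 * sqrt(203)/ 29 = -4391.83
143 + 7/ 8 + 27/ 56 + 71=3015/ 14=215.36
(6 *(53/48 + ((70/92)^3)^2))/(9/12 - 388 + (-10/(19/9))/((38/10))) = -13320324328823/664372042673768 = -0.02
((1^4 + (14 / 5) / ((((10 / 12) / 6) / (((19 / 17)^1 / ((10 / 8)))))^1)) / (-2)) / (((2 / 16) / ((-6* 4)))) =3881184 / 2125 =1826.44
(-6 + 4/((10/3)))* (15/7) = -72/7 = -10.29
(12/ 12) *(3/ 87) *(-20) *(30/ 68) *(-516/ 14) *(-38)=-1470600/ 3451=-426.14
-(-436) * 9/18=218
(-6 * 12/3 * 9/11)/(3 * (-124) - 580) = 27/1309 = 0.02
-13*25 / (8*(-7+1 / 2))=25 / 4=6.25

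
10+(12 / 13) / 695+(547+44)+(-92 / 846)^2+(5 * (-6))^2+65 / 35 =1502.87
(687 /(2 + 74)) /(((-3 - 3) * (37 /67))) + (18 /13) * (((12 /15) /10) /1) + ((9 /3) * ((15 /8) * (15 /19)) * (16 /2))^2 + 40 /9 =395051187119 /312553800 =1263.95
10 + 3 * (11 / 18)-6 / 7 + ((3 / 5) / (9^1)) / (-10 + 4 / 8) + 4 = 19909 / 1330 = 14.97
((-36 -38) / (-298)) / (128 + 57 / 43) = 1591 / 828589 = 0.00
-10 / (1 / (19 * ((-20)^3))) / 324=380000 / 81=4691.36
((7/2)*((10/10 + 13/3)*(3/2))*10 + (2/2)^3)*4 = 1124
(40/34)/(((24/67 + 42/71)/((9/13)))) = 47570/55471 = 0.86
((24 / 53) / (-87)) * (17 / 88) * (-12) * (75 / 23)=15300 / 388861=0.04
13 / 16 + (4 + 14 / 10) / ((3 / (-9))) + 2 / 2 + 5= -751 / 80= -9.39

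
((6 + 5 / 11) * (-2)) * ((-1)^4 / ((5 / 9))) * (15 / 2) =-1917 / 11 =-174.27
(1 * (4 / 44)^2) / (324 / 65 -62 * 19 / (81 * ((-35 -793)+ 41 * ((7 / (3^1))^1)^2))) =3184155 / 1929751318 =0.00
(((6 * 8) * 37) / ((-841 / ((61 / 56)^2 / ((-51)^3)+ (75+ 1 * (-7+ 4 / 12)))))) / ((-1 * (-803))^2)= -1051770185843 / 4699724837038308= -0.00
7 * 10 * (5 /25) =14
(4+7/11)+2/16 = 419/88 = 4.76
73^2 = 5329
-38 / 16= -19 / 8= -2.38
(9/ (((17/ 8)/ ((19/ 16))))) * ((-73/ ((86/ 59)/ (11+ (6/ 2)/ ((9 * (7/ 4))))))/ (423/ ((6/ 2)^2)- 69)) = 57692265/ 450296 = 128.12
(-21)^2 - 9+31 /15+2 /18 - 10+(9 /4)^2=309053 /720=429.24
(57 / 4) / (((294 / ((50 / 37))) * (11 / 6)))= 1425 / 39886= 0.04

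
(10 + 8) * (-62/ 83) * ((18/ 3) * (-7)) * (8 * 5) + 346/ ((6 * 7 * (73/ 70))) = 410742310/ 18177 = 22596.82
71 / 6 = 11.83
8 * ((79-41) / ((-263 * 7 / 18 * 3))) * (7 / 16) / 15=-38 / 1315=-0.03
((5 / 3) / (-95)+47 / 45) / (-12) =-439 / 5130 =-0.09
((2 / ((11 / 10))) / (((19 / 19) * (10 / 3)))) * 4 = 24 / 11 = 2.18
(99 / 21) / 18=11 / 42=0.26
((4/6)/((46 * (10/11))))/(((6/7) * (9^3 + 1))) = 77/3022200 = 0.00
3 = 3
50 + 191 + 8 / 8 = 242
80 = 80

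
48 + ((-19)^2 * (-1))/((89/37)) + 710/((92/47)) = 1067055/4094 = 260.64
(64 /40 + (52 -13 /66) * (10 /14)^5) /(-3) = -62295971 /16638930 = -3.74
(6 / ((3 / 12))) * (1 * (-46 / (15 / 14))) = -5152 / 5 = -1030.40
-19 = -19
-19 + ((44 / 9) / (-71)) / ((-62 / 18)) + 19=44 / 2201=0.02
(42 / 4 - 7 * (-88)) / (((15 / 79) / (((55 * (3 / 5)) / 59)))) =1088857 / 590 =1845.52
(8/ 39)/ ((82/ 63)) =84/ 533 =0.16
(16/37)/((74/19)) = 152/1369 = 0.11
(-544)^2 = 295936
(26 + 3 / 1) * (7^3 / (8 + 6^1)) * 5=7105 / 2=3552.50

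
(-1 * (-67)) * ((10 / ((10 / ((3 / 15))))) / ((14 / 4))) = 134 / 35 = 3.83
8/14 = 4/7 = 0.57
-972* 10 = -9720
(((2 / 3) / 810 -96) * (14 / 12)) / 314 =-816473 / 2289060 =-0.36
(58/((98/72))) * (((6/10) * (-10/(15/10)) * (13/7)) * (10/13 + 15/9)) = -264480/343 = -771.08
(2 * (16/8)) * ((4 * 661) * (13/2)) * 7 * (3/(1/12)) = 17323488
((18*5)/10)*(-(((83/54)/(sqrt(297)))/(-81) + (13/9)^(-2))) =-729/169 + 83*sqrt(33)/48114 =-4.30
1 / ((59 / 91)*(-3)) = -91 / 177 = -0.51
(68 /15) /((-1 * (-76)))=17 /285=0.06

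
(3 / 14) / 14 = 3 / 196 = 0.02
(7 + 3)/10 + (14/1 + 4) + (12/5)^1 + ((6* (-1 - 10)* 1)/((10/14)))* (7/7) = -71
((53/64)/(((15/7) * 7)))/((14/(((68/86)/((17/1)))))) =53/288960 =0.00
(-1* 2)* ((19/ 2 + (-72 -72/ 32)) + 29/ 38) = 4863/ 38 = 127.97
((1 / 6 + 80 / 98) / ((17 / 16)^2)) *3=128 / 49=2.61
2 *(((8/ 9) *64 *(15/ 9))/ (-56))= -640/ 189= -3.39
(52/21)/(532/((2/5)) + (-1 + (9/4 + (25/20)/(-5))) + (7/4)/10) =2080/1118187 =0.00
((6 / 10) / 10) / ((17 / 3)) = 9 / 850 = 0.01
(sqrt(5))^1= sqrt(5)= 2.24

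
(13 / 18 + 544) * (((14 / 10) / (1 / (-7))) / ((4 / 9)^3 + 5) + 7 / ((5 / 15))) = 10389.93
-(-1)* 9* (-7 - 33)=-360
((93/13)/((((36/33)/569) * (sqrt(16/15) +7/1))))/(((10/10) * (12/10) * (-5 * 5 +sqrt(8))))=-4850725/(104 * (25- 2 * sqrt(2)) * (4 * sqrt(15) +105))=-17.46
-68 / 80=-17 / 20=-0.85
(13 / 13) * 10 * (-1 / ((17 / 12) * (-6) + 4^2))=-1.33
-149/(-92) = 149/92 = 1.62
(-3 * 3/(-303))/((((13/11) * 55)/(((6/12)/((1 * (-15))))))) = -1/65650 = -0.00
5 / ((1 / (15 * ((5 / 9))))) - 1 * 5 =110 / 3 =36.67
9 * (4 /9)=4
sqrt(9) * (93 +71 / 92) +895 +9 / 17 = 1840585 / 1564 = 1176.84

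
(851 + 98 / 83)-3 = 70482 / 83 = 849.18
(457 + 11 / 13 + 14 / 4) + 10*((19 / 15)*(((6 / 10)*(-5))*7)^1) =5079 / 26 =195.35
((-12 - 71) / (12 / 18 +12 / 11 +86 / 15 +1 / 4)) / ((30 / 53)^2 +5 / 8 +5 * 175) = -82067744 / 6704453847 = -0.01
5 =5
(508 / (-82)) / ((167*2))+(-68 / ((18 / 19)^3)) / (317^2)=-19405526915 / 1003174250814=-0.02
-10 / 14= -5 / 7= -0.71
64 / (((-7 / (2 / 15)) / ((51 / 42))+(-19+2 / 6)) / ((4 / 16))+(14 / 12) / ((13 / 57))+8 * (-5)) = -84864 / 374585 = -0.23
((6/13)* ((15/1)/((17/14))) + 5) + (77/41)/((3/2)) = 324929/27183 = 11.95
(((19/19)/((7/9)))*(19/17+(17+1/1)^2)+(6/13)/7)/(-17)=-646761/26299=-24.59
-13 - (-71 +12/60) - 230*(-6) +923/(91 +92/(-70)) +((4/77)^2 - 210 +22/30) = 1238.83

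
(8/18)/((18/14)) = 28/81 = 0.35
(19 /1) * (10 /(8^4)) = 0.05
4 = 4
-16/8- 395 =-397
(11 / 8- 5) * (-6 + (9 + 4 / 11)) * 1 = -1073 / 88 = -12.19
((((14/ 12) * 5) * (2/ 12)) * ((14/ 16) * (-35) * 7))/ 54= -60025/ 15552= -3.86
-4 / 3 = -1.33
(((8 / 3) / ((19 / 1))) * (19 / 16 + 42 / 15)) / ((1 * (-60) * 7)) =-0.00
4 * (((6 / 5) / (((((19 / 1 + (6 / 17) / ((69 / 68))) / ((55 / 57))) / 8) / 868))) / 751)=14054656 / 6349705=2.21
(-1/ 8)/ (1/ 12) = -3/ 2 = -1.50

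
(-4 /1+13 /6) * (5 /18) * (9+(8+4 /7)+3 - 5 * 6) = 605 /126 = 4.80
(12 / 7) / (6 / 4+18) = 8 / 91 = 0.09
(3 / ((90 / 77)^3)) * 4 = 456533 / 60750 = 7.51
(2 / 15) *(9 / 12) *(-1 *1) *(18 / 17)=-9 / 85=-0.11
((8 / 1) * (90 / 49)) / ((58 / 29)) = 360 / 49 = 7.35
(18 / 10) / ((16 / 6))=27 / 40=0.68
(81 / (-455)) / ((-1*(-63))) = -9 / 3185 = -0.00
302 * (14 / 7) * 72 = 43488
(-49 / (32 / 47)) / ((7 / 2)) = -329 / 16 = -20.56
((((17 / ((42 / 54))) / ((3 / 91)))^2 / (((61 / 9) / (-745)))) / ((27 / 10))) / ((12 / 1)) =-181932725 / 122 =-1491251.84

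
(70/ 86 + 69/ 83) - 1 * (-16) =62976/ 3569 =17.65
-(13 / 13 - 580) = 579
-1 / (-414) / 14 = 1 / 5796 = 0.00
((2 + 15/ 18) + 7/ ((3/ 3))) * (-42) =-413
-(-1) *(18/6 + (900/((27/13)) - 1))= 1306/3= 435.33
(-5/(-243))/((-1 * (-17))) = 5/4131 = 0.00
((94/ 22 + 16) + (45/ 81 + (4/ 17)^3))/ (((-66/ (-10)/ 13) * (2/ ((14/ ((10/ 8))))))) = 3689846888/ 16050771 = 229.89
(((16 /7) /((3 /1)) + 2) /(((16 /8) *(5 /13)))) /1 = 377 /105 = 3.59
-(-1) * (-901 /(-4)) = 901 /4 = 225.25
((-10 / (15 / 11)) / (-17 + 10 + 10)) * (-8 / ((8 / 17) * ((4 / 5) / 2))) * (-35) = -32725 / 9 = -3636.11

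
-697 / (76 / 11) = -7667 / 76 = -100.88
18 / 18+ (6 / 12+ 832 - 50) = 1567 / 2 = 783.50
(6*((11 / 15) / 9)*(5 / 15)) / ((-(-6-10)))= 11 / 1080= 0.01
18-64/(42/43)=-998/21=-47.52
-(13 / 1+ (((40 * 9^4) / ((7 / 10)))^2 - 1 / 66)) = -454573373801993 / 3234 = -140560721645.64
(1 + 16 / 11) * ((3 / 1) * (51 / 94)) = 4131 / 1034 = 4.00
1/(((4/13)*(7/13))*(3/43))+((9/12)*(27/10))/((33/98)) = 106867/1155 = 92.53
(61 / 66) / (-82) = -61 / 5412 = -0.01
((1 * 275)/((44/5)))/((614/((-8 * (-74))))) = 30.13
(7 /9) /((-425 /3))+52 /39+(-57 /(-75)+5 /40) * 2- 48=-229001 /5100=-44.90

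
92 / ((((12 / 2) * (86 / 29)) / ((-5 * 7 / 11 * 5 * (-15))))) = 583625 / 473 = 1233.88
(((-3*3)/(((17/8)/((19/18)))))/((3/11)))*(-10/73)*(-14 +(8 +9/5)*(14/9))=93632/33507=2.79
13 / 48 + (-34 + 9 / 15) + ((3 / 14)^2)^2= -1193071 / 36015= -33.13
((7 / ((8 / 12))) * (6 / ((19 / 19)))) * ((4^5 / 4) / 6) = 2688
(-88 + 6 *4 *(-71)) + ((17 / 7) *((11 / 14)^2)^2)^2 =-129524135712639 / 72313663744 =-1791.14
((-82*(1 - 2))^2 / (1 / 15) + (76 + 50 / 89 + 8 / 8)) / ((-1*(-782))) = 8983443 / 69598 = 129.08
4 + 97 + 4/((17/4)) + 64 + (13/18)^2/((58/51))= 17719585/106488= 166.40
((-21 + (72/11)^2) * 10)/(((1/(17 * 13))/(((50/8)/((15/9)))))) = 43807725/242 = 181023.66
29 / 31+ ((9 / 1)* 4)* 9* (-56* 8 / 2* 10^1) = -22498531 / 31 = -725759.06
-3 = -3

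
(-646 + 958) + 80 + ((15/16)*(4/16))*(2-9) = 24983/64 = 390.36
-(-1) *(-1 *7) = -7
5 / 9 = 0.56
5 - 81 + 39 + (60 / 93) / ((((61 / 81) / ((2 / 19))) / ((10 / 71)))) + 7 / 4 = -359555619 / 10203836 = -35.24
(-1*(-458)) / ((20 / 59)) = 1351.10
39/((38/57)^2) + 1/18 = 3161/36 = 87.81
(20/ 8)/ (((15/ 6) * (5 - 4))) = 1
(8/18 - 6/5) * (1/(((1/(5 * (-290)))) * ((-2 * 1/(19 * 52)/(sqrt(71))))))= -4560269.71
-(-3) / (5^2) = 3 / 25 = 0.12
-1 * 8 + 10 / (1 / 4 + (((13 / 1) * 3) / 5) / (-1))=-1408 / 151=-9.32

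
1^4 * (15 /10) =3 /2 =1.50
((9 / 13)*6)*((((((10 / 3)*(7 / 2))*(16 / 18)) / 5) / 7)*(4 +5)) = 144 / 13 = 11.08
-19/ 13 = -1.46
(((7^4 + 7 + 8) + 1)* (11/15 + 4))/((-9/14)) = -2402498/135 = -17796.28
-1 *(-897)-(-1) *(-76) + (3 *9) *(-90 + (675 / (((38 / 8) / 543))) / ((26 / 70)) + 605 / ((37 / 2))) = 5608441.99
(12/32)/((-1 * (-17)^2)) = -3/2312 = -0.00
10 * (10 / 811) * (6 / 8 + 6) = 675 / 811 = 0.83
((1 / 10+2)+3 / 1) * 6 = 153 / 5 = 30.60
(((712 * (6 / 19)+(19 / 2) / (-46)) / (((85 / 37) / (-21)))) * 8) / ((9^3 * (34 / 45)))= -101699717 / 3409911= -29.82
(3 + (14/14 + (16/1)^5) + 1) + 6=1048587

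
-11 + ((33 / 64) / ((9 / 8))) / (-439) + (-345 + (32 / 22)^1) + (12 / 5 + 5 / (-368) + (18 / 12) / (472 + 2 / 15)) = -33239801568533 / 94389179280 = -352.16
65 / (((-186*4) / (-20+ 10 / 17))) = 3575 / 2108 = 1.70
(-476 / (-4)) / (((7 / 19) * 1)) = 323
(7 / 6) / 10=7 / 60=0.12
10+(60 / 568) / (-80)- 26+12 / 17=-15.30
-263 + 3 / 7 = -1838 / 7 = -262.57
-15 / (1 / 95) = -1425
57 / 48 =19 / 16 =1.19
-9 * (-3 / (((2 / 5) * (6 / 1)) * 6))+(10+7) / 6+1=5.71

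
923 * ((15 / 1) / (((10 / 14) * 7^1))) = 2769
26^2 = 676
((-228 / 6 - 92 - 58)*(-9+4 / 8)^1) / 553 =1598 / 553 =2.89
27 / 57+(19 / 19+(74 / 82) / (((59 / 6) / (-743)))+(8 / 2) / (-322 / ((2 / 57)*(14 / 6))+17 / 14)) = -168783864706 / 2529923245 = -66.72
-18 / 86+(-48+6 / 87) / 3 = -60553 / 3741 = -16.19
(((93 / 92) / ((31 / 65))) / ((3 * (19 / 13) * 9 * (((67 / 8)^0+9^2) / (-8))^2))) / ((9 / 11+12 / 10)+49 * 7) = 46475 / 31364353512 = 0.00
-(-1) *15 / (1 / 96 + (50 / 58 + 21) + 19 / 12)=13920 / 21767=0.64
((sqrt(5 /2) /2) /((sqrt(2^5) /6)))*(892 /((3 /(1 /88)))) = 223*sqrt(5) /176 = 2.83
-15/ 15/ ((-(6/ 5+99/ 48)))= 80/ 261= 0.31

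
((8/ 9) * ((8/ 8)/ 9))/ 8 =1/ 81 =0.01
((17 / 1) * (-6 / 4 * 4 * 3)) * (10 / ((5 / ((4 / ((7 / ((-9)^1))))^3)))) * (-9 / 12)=-21415104 / 343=-62434.71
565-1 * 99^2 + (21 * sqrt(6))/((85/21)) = -9236 + 441 * sqrt(6)/85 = -9223.29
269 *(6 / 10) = 807 / 5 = 161.40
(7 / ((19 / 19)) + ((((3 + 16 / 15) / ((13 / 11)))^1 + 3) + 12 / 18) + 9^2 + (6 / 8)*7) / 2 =26093 / 520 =50.18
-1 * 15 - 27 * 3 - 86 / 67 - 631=-48795 / 67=-728.28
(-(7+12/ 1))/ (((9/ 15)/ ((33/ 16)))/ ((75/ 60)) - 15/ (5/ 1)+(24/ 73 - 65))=381425/ 1353828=0.28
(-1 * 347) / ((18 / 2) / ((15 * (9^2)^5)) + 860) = -2016523645245 / 4997724308101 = -0.40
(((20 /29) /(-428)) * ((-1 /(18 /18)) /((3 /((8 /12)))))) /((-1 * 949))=-10 /26502723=-0.00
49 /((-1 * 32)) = -49 /32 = -1.53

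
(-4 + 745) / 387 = 1.91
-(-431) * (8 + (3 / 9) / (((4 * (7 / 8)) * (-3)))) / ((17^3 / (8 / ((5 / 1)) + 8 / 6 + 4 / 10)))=2163620 / 928557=2.33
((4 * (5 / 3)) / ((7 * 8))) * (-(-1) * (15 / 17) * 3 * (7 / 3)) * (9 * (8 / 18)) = 50 / 17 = 2.94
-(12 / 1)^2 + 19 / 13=-1853 / 13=-142.54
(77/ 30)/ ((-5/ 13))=-1001/ 150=-6.67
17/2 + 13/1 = 43/2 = 21.50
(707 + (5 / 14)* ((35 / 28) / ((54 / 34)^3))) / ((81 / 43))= 33514722923 / 89282088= 375.38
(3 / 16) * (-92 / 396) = -23 / 528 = -0.04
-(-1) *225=225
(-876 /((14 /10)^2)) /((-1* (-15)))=-1460 /49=-29.80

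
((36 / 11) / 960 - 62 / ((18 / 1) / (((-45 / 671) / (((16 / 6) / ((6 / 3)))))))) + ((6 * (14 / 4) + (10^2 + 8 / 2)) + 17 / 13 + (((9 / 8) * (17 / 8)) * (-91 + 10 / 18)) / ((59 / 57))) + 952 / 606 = -2016854322409 / 24950571360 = -80.83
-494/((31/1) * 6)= -247/93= -2.66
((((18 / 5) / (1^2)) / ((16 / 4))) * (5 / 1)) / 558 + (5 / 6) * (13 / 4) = 2021 / 744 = 2.72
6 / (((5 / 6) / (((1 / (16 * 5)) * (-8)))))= -18 / 25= -0.72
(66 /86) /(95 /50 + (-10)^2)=330 /43817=0.01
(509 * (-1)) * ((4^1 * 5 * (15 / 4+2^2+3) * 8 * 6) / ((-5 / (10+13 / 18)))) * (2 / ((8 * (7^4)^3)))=8448382 / 41523861603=0.00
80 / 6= 40 / 3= 13.33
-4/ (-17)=4/ 17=0.24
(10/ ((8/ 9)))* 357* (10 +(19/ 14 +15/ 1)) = 846855/ 8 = 105856.88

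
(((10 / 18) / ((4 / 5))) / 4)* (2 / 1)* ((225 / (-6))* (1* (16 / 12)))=-625 / 36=-17.36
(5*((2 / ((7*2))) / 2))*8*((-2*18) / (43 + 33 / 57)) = -380 / 161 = -2.36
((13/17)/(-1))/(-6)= 13/102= 0.13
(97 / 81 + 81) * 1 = 6658 / 81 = 82.20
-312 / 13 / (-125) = 24 / 125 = 0.19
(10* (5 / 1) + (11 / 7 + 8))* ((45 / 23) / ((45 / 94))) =39198 / 161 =243.47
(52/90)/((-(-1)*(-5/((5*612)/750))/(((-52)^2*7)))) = -16732352/1875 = -8923.92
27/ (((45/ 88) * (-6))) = -44/ 5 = -8.80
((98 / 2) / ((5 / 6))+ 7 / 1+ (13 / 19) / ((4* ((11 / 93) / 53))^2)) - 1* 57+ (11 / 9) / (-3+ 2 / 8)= 8594.58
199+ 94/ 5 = 1089/ 5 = 217.80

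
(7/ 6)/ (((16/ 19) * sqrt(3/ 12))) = 133/ 48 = 2.77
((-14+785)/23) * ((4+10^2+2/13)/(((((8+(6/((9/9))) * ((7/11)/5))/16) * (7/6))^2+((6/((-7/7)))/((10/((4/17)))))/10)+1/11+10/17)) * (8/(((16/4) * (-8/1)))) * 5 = -154610801136000/38025614731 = -4065.96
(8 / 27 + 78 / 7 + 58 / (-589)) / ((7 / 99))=13887016 / 86583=160.39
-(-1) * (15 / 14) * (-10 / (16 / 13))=-975 / 112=-8.71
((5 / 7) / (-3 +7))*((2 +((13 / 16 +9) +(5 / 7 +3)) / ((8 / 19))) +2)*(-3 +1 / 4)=-1780295 / 100352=-17.74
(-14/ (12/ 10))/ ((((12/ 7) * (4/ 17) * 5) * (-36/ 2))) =833/ 2592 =0.32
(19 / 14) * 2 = 19 / 7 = 2.71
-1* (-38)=38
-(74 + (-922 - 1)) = 849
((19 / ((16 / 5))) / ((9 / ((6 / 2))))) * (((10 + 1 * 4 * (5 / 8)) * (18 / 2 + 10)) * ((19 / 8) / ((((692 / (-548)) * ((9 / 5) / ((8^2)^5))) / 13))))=-32023193845760000 / 4671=-6855746916240.63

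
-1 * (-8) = 8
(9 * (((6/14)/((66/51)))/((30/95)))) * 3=28.31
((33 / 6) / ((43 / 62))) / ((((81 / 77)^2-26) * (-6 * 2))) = 2021789 / 76157988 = 0.03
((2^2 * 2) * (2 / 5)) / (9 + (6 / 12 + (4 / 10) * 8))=0.25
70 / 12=35 / 6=5.83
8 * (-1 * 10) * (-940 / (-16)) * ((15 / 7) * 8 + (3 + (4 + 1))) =-827200 / 7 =-118171.43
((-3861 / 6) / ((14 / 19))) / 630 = -2717 / 1960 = -1.39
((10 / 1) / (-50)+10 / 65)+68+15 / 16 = 71647 / 1040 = 68.89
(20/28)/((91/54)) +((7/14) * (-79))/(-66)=85963/84084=1.02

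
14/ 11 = 1.27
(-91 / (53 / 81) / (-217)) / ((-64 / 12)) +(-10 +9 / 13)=-3221915 / 341744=-9.43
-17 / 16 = -1.06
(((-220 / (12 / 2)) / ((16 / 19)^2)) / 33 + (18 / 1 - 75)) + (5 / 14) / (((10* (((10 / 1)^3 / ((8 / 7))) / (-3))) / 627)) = -413789353 / 7056000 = -58.64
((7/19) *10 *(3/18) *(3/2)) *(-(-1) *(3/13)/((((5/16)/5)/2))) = 1680/247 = 6.80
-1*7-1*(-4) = -3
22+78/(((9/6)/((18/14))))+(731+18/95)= 545331/665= 820.05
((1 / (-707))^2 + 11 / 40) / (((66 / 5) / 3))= 5498379 / 87973424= 0.06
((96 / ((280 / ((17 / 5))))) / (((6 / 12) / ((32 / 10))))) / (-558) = -1088 / 81375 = -0.01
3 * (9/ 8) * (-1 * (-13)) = 351/ 8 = 43.88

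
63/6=21/2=10.50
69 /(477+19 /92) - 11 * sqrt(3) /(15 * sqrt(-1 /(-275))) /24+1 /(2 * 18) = 272431 /1580508 - 11 * sqrt(33) /72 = -0.71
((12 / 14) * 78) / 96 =39 / 56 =0.70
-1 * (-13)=13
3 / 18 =1 / 6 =0.17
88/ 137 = 0.64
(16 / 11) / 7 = 16 / 77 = 0.21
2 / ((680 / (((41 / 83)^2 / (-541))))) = -1681 / 1267162660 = -0.00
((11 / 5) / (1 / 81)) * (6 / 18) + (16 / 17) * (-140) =-6151 / 85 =-72.36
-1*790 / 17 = -790 / 17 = -46.47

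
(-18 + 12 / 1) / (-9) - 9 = -25 / 3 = -8.33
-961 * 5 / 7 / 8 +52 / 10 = -80.60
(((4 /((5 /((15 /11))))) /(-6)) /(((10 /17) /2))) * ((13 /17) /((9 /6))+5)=-562 /165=-3.41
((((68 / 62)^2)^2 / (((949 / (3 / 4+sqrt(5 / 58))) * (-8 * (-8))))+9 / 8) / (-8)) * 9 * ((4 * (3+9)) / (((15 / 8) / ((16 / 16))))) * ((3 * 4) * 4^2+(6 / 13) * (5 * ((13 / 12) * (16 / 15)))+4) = -5641439055516 / 876421429 - 298671096 * sqrt(290) / 127081107205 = -6436.94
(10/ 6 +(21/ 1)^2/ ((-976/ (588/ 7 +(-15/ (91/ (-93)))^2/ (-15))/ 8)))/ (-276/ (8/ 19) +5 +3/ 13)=15175373/ 40221753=0.38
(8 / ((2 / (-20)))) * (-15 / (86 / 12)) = 7200 / 43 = 167.44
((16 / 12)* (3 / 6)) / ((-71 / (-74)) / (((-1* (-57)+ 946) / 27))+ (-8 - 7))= -148444 / 3334239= -0.04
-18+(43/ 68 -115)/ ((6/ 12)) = -246.74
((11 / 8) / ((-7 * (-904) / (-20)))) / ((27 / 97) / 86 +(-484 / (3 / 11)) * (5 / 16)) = 688215 / 87825815252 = 0.00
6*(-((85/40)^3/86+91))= -12035475/22016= -546.67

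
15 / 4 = 3.75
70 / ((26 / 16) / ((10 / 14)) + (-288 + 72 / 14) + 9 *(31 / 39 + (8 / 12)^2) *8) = -254800 / 696519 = -0.37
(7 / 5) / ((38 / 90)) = 63 / 19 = 3.32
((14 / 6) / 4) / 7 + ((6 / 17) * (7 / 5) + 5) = 5689 / 1020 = 5.58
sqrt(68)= 2 * sqrt(17)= 8.25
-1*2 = -2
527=527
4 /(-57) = -4 /57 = -0.07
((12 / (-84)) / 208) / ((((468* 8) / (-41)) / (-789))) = -10783 / 1817088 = -0.01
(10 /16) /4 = 0.16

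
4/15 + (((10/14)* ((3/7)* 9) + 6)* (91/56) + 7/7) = 91103/5880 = 15.49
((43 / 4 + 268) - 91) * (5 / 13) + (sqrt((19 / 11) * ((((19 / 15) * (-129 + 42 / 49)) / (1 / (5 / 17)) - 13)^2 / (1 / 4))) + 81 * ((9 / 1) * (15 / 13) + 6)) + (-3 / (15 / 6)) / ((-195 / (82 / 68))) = 14456 * sqrt(209) / 1309 + 30926139 / 22100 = 1559.03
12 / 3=4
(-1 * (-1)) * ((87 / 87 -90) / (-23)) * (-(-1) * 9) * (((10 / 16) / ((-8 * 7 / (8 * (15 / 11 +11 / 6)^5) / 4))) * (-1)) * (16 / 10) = 37222220982539 / 5600709576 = 6645.98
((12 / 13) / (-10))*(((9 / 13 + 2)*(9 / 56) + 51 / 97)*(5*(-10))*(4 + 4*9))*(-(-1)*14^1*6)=243658800 / 16393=14863.59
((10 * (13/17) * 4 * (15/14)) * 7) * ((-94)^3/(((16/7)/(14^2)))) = -277768054200/17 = -16339297305.88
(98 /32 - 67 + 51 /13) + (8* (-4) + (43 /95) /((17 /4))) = -30873709 /335920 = -91.91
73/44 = 1.66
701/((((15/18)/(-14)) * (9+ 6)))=-19628/25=-785.12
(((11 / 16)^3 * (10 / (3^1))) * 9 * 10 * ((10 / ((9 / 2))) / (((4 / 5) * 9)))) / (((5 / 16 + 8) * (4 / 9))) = 831875 / 102144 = 8.14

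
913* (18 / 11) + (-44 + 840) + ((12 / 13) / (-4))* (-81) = 30013 / 13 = 2308.69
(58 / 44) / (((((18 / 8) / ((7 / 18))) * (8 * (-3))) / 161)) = -32683 / 21384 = -1.53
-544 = -544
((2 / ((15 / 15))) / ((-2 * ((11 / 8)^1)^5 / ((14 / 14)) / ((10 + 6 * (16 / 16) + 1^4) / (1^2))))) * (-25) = 13926400 / 161051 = 86.47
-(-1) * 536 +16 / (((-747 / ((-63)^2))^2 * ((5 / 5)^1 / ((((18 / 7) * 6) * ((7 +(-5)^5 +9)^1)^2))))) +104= 464049517319104 / 6889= 67360940240.83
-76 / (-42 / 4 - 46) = 152 / 113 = 1.35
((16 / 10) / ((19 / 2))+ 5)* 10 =982 / 19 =51.68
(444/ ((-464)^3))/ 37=-3/ 24974336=-0.00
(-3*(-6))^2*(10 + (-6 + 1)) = 1620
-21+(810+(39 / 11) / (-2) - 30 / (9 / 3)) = 17099 / 22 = 777.23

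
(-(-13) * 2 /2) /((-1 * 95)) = -13 /95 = -0.14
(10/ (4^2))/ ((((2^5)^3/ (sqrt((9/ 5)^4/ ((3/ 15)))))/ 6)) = 243*sqrt(5)/ 655360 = 0.00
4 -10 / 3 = 2 / 3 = 0.67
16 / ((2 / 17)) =136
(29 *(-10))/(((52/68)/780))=-295800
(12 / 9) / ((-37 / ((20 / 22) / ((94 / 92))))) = -1840 / 57387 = -0.03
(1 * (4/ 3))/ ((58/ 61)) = 122/ 87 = 1.40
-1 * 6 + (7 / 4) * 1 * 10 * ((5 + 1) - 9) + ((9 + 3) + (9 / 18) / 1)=-46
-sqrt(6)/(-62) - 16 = -16 + sqrt(6)/62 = -15.96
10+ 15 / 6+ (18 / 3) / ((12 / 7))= 16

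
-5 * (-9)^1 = 45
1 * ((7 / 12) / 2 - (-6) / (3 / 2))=4.29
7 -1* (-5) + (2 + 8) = 22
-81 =-81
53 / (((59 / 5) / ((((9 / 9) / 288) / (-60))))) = -53 / 203904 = -0.00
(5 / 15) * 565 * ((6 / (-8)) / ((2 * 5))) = -113 / 8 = -14.12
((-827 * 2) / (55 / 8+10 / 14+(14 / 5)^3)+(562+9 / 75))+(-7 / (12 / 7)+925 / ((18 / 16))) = 246459919837 / 186110100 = 1324.27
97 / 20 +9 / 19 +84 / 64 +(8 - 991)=-1484073 / 1520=-976.36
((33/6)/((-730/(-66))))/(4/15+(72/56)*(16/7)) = 0.16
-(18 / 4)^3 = -729 / 8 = -91.12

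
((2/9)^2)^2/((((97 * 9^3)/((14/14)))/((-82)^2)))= 107584/463947993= 0.00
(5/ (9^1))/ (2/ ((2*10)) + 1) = 50/ 99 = 0.51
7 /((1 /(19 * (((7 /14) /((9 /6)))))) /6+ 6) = 266 /229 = 1.16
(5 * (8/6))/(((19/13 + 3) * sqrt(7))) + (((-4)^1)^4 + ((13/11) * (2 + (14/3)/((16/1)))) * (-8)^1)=130 * sqrt(7)/609 + 703/3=234.90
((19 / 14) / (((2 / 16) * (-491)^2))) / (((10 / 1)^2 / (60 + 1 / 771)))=878959 / 32527853925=0.00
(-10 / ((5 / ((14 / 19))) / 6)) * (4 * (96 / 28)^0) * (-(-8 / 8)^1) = -672 / 19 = -35.37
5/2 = 2.50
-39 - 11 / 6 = -245 / 6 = -40.83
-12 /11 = -1.09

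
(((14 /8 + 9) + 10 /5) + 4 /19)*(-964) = -237385 /19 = -12493.95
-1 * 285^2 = -81225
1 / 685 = 0.00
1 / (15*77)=1 / 1155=0.00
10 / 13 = 0.77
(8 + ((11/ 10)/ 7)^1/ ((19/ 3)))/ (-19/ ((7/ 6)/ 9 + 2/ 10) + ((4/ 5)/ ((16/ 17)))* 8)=-949897/ 6017984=-0.16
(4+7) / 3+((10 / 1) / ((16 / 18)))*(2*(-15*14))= -14164 / 3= -4721.33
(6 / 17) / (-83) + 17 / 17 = 1405 / 1411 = 1.00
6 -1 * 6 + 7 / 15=7 / 15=0.47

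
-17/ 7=-2.43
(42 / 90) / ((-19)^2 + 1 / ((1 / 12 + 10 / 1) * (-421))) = 356587 / 275845335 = 0.00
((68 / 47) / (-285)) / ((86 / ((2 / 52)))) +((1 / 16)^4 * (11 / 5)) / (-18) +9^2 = 81.00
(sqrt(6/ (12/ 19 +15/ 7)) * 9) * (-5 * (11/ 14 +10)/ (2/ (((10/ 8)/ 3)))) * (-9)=33975 * sqrt(32718)/ 4592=1338.29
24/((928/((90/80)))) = 27/928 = 0.03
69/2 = 34.50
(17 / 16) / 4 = 17 / 64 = 0.27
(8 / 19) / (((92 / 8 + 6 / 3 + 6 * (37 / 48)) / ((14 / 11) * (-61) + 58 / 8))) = -2608 / 1595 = -1.64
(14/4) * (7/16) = 49/32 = 1.53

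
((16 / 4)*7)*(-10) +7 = -273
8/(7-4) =8/3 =2.67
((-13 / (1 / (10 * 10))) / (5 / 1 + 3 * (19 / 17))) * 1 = -11050 / 71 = -155.63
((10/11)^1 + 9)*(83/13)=9047/143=63.27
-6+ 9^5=59043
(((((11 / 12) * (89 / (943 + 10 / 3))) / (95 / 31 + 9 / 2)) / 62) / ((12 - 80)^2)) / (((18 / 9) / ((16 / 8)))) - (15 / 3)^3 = -3078407191021 / 24627257536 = -125.00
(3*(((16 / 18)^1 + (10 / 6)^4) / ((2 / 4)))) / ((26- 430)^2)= 697 / 2203416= 0.00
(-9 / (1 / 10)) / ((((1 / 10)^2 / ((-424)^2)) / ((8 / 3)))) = -4314624000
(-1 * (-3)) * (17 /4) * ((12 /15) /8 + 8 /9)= 1513 /120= 12.61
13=13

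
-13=-13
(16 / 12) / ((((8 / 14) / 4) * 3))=28 / 9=3.11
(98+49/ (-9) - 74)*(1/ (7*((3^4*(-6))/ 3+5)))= -167/ 9891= -0.02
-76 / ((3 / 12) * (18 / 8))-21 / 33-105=-240.75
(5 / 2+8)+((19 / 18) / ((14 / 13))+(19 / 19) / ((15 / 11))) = 12.21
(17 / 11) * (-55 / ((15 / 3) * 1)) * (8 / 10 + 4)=-408 / 5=-81.60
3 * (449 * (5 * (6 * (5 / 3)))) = 67350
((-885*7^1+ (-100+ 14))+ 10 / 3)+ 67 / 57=-357760 / 57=-6276.49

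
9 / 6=3 / 2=1.50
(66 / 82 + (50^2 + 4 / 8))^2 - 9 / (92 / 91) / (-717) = 115626320892033 / 18480914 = 6256526.11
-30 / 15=-2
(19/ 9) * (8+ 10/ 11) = 1862/ 99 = 18.81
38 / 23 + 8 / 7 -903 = -900.20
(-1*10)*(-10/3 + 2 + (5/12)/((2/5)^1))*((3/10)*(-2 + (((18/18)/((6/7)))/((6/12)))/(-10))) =-469/240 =-1.95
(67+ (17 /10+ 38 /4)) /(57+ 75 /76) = 29716 /22035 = 1.35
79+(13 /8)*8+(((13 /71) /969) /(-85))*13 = 92.00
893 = 893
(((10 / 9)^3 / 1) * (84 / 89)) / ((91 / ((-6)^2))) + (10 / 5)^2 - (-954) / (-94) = -8276071 / 1468233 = -5.64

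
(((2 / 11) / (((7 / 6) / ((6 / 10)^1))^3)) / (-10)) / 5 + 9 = 106109793 / 11790625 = 9.00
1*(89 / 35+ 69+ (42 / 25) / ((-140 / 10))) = 12499 / 175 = 71.42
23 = 23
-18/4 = -9/2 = -4.50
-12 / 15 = -4 / 5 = -0.80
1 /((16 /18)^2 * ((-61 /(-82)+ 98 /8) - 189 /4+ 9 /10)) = -16605 /437632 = -0.04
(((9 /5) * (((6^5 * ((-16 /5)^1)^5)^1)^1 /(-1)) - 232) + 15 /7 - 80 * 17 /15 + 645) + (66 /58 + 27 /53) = 2368765083720418 /504328125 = 4696872.86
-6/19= -0.32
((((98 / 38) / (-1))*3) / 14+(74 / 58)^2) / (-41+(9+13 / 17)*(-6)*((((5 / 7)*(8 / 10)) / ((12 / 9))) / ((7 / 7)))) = -4088959 / 251413586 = -0.02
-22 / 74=-11 / 37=-0.30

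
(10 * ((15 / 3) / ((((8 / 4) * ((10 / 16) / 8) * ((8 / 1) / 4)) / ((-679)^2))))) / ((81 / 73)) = 5384958880 / 81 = 66480973.83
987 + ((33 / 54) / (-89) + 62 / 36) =263987 / 267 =988.72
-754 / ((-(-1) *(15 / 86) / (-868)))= 56284592 / 15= 3752306.13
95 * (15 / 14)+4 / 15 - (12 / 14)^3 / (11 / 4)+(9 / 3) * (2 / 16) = 46271341 / 452760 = 102.20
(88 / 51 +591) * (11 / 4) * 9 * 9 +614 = 9019765 / 68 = 132643.60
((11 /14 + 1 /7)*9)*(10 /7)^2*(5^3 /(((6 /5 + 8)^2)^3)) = 0.00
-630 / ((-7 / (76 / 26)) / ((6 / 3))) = 6840 / 13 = 526.15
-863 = -863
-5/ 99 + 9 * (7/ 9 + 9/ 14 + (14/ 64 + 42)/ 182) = 8546557/ 576576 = 14.82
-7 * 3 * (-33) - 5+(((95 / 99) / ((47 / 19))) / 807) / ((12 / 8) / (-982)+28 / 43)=141734326529284 / 206008973973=688.00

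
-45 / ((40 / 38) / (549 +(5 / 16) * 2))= -751887 / 32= -23496.47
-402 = -402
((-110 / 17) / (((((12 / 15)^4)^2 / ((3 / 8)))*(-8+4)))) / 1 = 64453125 / 17825792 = 3.62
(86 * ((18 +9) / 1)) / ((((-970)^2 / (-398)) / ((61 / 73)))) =-14093379 / 17171425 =-0.82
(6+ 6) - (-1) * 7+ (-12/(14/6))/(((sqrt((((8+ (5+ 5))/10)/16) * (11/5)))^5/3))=19 - 12800000 * sqrt(11)/83853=-487.28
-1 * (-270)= 270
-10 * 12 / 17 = -120 / 17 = -7.06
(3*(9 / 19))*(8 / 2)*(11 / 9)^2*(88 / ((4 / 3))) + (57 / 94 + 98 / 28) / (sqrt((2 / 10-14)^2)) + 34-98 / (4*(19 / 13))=71223763 / 123234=577.96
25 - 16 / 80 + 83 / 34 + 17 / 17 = 4801 / 170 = 28.24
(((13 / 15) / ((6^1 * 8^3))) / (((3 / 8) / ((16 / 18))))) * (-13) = -169 / 19440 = -0.01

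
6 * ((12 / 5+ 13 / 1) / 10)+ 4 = 331 / 25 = 13.24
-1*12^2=-144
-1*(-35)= 35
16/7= 2.29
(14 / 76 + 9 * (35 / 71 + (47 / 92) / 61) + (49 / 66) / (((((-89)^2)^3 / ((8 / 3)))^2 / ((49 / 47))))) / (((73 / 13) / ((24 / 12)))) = 1593508360512598133973789618736508711 / 952701531753004242650036494890847218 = 1.67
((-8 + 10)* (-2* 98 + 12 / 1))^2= 135424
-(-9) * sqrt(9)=27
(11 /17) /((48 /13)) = 0.18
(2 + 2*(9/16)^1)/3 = 25/24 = 1.04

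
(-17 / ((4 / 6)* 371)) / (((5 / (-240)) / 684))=837216 / 371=2256.65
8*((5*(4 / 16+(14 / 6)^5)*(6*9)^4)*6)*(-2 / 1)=-283313427840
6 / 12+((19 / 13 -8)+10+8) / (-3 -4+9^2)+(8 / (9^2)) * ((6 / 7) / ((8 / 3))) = 20807 / 30303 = 0.69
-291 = -291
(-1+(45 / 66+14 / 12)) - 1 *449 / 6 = -4883 / 66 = -73.98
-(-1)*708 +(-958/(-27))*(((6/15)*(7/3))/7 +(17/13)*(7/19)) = 73008062/100035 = 729.83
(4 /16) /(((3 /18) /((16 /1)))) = 24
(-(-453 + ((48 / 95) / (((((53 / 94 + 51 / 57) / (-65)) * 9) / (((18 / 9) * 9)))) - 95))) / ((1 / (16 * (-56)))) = -1384187392 / 2605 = -531357.92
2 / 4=0.50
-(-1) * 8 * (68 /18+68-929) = -61720 /9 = -6857.78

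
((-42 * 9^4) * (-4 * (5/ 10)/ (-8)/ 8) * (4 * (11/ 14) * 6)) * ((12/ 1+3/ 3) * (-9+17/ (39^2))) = 246680478/ 13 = 18975421.38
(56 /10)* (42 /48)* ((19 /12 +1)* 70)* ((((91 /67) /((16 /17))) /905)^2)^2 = 0.00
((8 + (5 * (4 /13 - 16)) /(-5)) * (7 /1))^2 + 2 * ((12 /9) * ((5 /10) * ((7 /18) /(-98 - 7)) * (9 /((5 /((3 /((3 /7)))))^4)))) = 130733638462 /4753125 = 27504.78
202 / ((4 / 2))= 101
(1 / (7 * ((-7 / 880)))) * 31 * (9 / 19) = -245520 / 931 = -263.72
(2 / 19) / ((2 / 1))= 1 / 19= 0.05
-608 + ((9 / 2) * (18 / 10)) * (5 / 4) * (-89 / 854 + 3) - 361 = -6419895 / 6832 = -939.68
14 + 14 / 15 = 224 / 15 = 14.93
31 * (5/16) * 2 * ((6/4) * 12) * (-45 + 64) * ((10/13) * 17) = 2252925/26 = 86650.96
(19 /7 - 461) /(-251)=3208 /1757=1.83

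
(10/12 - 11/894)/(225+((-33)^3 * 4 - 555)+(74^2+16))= -367/61947942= -0.00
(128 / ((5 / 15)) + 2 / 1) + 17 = 403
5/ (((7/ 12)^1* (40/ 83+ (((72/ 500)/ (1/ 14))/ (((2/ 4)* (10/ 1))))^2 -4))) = -486328125/ 190385419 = -2.55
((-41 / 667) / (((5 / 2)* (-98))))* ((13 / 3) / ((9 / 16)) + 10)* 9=19598 / 490245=0.04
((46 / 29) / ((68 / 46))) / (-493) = -0.00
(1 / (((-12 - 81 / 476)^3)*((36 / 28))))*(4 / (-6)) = 0.00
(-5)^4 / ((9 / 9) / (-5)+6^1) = 3125 / 29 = 107.76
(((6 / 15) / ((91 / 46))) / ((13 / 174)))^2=256256064 / 34987225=7.32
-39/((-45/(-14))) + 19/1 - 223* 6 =-1331.13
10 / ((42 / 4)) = 20 / 21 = 0.95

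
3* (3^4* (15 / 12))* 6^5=2361960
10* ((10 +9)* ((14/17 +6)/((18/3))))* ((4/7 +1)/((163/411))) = 16607140/19397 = 856.17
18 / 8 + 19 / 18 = 119 / 36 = 3.31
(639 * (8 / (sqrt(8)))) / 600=213 * sqrt(2) / 100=3.01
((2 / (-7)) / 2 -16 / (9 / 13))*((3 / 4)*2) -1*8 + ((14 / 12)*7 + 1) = -236 / 7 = -33.71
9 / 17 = 0.53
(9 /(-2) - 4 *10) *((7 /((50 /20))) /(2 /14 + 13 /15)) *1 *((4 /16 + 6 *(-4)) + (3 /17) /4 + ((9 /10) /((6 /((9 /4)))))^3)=2921.14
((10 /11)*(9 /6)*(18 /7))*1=270 /77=3.51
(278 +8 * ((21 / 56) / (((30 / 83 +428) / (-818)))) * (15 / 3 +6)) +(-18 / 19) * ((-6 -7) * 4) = 89252617 / 337763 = 264.25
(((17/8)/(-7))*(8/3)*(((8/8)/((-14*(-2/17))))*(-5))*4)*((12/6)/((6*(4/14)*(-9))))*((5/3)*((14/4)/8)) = -7225/7776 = -0.93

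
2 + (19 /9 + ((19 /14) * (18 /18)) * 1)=689 /126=5.47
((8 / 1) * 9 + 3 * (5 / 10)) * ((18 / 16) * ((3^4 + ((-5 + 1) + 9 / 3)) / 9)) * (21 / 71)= 217.39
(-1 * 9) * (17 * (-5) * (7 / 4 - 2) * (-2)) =765 / 2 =382.50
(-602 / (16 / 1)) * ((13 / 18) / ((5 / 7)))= -27391 / 720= -38.04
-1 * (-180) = 180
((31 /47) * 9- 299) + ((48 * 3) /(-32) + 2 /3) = -83725 /282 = -296.90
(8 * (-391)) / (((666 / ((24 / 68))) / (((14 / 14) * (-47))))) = 8648 / 111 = 77.91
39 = 39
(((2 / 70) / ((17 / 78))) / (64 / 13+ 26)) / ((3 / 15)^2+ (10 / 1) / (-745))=125905 / 789327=0.16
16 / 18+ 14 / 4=79 / 18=4.39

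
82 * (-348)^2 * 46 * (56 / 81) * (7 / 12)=4974091136 / 27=184225597.63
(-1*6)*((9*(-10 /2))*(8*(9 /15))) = 1296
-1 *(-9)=9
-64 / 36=-16 / 9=-1.78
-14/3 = -4.67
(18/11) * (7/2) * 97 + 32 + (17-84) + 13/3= 17321/33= 524.88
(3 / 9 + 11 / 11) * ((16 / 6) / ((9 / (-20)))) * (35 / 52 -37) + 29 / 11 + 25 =314.66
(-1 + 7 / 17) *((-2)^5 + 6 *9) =-12.94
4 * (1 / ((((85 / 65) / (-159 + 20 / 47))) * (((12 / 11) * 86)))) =-1065779 / 206142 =-5.17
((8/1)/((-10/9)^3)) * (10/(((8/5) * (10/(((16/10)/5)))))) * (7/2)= -5103/1250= -4.08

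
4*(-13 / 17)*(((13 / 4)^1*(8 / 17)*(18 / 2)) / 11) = -12168 / 3179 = -3.83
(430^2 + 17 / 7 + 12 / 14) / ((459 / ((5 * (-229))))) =-493999945 / 1071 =-461251.12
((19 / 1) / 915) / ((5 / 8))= 152 / 4575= 0.03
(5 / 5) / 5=1 / 5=0.20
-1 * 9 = -9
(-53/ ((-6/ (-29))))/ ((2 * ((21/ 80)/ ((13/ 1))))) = -399620/ 63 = -6343.17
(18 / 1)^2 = 324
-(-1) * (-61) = -61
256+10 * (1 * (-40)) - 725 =-869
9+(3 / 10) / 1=9.30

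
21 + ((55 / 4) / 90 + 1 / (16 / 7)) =3109 / 144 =21.59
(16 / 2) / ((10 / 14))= 56 / 5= 11.20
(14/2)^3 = 343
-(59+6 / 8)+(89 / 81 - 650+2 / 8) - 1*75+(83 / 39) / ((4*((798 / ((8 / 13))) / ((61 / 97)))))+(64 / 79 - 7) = -22032018755717 / 27903082662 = -789.59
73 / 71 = 1.03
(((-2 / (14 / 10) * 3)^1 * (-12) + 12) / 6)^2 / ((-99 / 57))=-64.34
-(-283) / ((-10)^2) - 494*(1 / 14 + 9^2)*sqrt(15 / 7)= 283 / 100 - 280345*sqrt(105) / 49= -58623.32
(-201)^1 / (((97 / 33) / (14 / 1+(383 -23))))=-2480742 / 97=-25574.66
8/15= 0.53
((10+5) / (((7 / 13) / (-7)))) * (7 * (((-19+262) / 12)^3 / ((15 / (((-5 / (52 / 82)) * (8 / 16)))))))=762617835 / 256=2978975.92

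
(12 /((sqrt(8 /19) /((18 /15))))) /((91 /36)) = 648 * sqrt(38) /455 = 8.78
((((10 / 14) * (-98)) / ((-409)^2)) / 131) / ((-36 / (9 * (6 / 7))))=15 / 21913811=0.00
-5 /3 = -1.67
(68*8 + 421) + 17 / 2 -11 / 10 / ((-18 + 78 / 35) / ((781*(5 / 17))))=989.52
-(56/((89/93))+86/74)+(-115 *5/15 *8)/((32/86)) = -17463023/19758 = -883.85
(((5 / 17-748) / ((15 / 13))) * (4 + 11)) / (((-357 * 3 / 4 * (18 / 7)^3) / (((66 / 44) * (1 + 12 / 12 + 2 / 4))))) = 13494845 / 1685448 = 8.01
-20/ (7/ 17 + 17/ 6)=-2040/ 331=-6.16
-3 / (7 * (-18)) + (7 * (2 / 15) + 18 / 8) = 3.21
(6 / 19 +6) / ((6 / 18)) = 360 / 19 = 18.95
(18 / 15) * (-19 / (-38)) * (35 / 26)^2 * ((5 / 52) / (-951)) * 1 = -1225 / 11143184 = -0.00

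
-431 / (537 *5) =-431 / 2685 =-0.16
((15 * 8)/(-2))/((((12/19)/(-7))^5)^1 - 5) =2496947753580/208079228297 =12.00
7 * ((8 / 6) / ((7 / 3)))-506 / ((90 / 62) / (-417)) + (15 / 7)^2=106843661 / 735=145365.53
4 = 4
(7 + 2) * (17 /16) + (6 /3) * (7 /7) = 185 /16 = 11.56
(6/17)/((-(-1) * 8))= 3/68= 0.04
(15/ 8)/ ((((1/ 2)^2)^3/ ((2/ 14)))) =120/ 7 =17.14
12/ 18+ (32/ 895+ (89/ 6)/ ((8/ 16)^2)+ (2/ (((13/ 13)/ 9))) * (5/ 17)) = 993994/ 15215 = 65.33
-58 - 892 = -950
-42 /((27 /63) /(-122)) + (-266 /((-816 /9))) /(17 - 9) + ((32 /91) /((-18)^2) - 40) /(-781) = 74887171592993 /6263345088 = 11956.42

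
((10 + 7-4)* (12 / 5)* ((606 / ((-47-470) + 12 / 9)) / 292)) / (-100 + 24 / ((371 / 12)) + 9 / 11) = 3179682 / 2491884565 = 0.00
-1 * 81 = -81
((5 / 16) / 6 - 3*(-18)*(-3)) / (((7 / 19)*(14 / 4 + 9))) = -42199 / 1200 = -35.17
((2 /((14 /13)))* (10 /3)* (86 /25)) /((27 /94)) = 74.14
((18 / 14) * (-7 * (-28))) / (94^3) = 63 / 207646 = 0.00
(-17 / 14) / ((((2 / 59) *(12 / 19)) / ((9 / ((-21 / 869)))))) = 16560533 / 784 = 21123.13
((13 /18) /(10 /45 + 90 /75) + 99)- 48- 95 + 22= -2751 /128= -21.49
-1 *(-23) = 23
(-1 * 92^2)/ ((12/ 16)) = -33856/ 3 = -11285.33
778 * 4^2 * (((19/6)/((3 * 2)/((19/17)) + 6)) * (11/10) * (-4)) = -6178876/405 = -15256.48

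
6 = 6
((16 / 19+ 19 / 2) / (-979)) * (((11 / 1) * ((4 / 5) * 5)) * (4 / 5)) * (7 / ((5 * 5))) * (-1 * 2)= 44016 / 211375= 0.21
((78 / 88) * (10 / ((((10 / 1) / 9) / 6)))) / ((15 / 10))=351 / 11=31.91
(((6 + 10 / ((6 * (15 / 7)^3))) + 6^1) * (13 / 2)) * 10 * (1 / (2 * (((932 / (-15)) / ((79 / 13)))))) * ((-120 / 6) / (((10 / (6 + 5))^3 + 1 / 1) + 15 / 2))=12955934035 / 154928457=83.63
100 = 100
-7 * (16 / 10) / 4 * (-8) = 112 / 5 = 22.40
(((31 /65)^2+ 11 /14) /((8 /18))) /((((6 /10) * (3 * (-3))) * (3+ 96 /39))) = -59929 /775320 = -0.08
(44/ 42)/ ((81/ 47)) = 1034/ 1701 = 0.61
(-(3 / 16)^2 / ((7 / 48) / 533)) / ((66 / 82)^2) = -2687919 / 13552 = -198.34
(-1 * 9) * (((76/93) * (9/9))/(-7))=228/217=1.05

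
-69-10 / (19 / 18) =-1491 / 19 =-78.47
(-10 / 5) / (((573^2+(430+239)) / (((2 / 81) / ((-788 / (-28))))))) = -14 / 2624910543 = -0.00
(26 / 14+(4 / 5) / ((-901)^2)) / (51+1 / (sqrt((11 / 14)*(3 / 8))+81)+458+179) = 52767093*sqrt(231) / 2470692260692714100+1667277827221932 / 617673065173178525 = 0.00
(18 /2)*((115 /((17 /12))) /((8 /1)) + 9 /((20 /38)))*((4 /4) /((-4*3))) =-1737 /85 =-20.44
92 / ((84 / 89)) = 2047 / 21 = 97.48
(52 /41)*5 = 260 /41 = 6.34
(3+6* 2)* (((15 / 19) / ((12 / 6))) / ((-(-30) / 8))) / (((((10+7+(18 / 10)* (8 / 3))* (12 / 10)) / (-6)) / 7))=-5250 / 2071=-2.54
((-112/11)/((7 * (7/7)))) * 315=-5040/11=-458.18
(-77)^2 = 5929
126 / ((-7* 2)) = -9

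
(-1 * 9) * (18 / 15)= -54 / 5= -10.80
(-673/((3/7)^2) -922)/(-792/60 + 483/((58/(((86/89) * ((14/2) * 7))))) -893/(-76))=-2130615500/182508939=-11.67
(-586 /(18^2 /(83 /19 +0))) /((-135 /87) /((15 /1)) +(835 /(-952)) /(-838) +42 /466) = 643.77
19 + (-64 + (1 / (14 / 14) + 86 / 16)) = -309 / 8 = -38.62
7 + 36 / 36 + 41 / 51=449 / 51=8.80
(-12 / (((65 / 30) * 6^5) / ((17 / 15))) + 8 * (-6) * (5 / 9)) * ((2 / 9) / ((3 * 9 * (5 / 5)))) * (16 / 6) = -2246468 / 3838185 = -0.59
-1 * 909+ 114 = -795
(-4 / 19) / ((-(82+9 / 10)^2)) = 400 / 13057579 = 0.00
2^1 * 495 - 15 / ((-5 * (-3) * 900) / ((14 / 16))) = 7127993 / 7200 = 990.00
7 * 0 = 0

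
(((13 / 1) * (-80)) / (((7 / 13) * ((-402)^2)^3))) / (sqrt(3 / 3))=-845 / 1846436496833628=-0.00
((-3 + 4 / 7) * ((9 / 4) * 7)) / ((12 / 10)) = -255 / 8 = -31.88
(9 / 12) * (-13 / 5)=-39 / 20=-1.95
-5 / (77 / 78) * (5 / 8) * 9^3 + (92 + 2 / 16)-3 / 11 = -1364969 / 616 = -2215.86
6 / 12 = 0.50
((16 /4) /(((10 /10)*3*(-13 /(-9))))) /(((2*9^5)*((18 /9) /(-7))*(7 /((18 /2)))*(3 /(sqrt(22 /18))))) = -sqrt(11) /255879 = -0.00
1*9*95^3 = 7716375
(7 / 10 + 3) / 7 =37 / 70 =0.53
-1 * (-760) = 760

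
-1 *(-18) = 18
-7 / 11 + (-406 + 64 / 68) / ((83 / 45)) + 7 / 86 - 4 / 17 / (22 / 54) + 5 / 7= -2055866863 / 9343642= -220.03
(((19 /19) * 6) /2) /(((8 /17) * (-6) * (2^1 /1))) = -17 /32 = -0.53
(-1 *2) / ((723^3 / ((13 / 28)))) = -13 / 5291062938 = -0.00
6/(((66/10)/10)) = 9.09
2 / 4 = 1 / 2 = 0.50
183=183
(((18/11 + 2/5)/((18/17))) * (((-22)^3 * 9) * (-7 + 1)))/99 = 167552/15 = 11170.13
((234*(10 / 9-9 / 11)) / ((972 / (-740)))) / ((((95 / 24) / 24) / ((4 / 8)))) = -892736 / 5643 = -158.20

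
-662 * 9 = -5958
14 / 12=7 / 6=1.17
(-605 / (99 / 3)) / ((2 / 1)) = -55 / 6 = -9.17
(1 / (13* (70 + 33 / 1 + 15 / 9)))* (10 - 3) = 21 / 4082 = 0.01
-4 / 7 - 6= -46 / 7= -6.57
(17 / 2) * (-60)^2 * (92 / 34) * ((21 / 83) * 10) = 17388000 / 83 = 209493.98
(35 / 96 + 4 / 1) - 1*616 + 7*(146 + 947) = 7039.36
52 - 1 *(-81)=133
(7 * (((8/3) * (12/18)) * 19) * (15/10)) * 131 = 139384/3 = 46461.33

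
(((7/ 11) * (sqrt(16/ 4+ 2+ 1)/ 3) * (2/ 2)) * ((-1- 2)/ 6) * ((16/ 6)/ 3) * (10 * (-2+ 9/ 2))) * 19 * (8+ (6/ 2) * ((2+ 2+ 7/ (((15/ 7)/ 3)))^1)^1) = -657020 * sqrt(7)/ 297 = -5852.90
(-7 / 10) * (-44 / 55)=14 / 25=0.56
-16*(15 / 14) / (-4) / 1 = 30 / 7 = 4.29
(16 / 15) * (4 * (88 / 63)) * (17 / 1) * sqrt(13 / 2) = 47872 * sqrt(26) / 945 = 258.31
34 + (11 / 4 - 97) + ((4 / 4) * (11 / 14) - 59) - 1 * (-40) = -2197 / 28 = -78.46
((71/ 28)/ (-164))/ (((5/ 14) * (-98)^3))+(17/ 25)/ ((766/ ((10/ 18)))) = 2624288033/ 5320633671360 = 0.00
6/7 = 0.86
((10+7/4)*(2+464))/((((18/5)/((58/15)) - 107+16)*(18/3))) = -317579/31344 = -10.13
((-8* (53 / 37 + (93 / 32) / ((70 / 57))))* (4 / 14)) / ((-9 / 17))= 5352569 / 326340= 16.40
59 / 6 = 9.83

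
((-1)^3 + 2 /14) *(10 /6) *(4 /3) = -40 /21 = -1.90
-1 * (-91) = 91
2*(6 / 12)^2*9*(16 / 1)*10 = 720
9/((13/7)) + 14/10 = 406/65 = 6.25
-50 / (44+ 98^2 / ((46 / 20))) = -575 / 48526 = -0.01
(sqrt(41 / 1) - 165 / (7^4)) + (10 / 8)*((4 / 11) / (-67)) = -133610 / 1769537 + sqrt(41) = 6.33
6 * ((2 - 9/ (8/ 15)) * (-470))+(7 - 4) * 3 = 83913/ 2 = 41956.50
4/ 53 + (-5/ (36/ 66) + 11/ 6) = -7.26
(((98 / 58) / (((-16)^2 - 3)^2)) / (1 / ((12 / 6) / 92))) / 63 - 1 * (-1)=768492061 / 768492054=1.00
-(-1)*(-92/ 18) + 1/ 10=-451/ 90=-5.01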